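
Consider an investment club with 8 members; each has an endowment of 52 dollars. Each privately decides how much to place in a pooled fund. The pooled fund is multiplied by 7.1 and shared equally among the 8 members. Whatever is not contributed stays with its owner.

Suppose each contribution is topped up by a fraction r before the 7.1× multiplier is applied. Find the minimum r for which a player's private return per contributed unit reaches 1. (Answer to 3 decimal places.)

0.127

With matching at rate r, one contributed unit becomes (1 + r) in the pooled fund and returns 7.1 × (1 + r) / 8 to the contributor.
Setting this equal to 1: 1 + r = 8/7.1 = 1.1268.
So the minimum matching rate is r = 1.1268 − 1 = 0.127.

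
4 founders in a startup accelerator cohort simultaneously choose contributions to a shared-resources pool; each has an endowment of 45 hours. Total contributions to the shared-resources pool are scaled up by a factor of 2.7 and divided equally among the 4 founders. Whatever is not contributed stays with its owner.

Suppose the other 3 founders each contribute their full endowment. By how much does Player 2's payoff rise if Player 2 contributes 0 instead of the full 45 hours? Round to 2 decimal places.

14.63 hours

Switching from a contribution of 45 to 0 lets Player 2 keep an extra 45 hours, but lowers the shared-resources pool by 45, which costs Player 2 their own share of that drop: 2.7/4 × 45 = 30.37.
Net gain = 45 − 30.37 = 14.63. The private return per contributed unit (0.6750) is below 1, so free-riding is indeed the best response regardless of what the others do.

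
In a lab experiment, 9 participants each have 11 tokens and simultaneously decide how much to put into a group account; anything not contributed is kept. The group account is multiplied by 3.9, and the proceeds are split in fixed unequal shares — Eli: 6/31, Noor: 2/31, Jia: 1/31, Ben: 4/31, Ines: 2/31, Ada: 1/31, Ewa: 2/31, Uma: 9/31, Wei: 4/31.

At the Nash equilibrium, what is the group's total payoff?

A player with share s gets back 3.9·s per unit contributed, so full contribution is dominant for anyone with s > 1/3.9 = 0.2564 and zero contribution is dominant for anyone below.
The only share above 0.2564 is Uma's 9/31, contributing 11; the remaining 8 contribute 0. Total contributed: 11.
The group account pays out 3.9 × 11 = 42.90 in total (split across the unequal shares, but the aggregate is all that matters for the group sum).
The 8 free-riders keep 11 each, adding 88. Group total = 88 + 42.90 = 130.90.

130.90 tokens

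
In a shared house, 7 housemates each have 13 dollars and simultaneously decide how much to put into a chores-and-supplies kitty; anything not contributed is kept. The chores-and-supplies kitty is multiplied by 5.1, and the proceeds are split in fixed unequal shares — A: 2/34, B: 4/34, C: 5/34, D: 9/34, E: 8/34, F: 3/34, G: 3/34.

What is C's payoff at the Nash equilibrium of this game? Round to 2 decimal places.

32.50 dollars

A player with share s gets back 5.1·s per unit contributed, so full contribution is dominant for anyone with s > 1/5.1 = 0.1961 and zero contribution is dominant for anyone below.
The shares above 0.1961 belong to D and E, contributing 13 each; the remaining 5 contribute 0. Total contributed: 26.
C keeps 13 and receives 5.1 × 26 × 5/34 = 19.50 from the chores-and-supplies kitty, for a payoff of 32.50.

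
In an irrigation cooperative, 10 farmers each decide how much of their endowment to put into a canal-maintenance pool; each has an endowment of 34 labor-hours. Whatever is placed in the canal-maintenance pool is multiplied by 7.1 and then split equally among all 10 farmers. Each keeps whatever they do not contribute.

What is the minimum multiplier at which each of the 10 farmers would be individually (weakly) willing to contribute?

10

A contributed unit returns (multiplier)/10 to its contributor.
This reaches 1 exactly when the multiplier is 10.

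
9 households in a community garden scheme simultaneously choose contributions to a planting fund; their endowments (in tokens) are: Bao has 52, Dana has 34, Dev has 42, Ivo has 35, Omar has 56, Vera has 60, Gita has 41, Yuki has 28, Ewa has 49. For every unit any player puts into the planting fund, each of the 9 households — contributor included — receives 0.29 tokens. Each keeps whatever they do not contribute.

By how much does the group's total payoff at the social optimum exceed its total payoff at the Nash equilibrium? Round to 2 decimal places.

639.17 tokens

The private return per contributed unit is 0.29 < 1 for everyone, so the Nash equilibrium is zero contribution and the group total is Σ E_j = 52 + 34 + 42 + 35 + 56 + 60 + 41 + 28 + 49 = 397.
Each contributed unit returns 2.610 to the group, so the social optimum is full contribution by everyone: group total = 2.610 × 397 = 1036.17.
Efficiency loss = (2.610 − 1) × 397 = 639.17.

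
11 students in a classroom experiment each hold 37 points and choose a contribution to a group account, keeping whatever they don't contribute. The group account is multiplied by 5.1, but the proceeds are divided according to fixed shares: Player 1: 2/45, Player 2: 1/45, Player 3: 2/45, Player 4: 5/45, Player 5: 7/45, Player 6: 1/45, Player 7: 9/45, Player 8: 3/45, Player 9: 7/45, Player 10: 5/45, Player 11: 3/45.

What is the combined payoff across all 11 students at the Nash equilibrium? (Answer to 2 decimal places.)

A player with share s gets back 5.1·s per unit contributed, so full contribution is dominant for anyone with s > 1/5.1 = 0.1961 and zero contribution is dominant for anyone below.
Player 7 alone (share 9/45) is above the threshold, contributing 37; the remaining 10 contribute 0. Total contributed: 37.
The group account pays out 5.1 × 37 = 188.70 in total (split across the unequal shares, but the aggregate is all that matters for the group sum).
The 10 free-riders keep 37 each, adding 370. Group total = 370 + 188.70 = 558.70.

558.70 points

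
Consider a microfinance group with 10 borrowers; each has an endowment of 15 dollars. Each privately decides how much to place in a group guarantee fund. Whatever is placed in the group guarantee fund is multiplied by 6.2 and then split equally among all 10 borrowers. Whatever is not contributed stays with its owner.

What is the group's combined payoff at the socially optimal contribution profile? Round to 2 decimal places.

Each contributed unit returns 6.200 to the group as a whole (0.6200 to each of 10 players), which exceeds 1, so the social optimum is full contribution: group total = 6.200 × 150 = 930.00.

930.00 dollars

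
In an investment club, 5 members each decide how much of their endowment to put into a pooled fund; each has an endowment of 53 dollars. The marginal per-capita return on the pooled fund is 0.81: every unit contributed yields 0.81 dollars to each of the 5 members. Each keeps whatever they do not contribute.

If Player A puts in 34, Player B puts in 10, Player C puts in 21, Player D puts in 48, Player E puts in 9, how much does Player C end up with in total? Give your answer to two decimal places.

130.82 dollars

Total contributed: 34 + 10 + 21 + 48 + 9 = 122.
Each receives 0.81 × 122 = 98.82 from the pooled fund.
Player C keeps 53 − 21 = 32, so Player C's payoff is 32 + 98.82 = 130.82.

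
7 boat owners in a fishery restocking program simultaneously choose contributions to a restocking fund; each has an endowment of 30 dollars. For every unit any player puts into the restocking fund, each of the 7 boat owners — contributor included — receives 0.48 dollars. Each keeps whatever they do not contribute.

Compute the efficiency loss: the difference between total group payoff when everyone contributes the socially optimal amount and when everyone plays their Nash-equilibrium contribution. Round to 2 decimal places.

The private return per contributed unit is 0.48 < 1, so contributing 0 is dominant for every player. At the Nash equilibrium everyone keeps their 30, and the group total is 7 × 30 = 210.
Each contributed unit returns 3.360 to the group as a whole (0.48 to each of 7 players), which exceeds 1, so the social optimum is full contribution: group total = 3.360 × 210 = 705.60.
Efficiency loss = 705.60 − 210 = 495.60.

495.60 dollars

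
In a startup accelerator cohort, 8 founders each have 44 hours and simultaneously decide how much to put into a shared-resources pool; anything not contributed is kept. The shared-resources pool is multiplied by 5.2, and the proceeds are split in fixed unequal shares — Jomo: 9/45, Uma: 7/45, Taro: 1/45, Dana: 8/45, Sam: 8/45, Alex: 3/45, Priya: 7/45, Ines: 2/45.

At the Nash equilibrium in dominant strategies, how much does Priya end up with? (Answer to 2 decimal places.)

79.59 hours

For player j, contributing a unit is worthwhile iff 5.2 × (j's share) ≥ 1, i.e. iff j's share is at least 0.1923.
The only share above 0.1923 is Jomo's 9/45, contributing 44; the remaining 7 contribute 0. Total contributed: 44.
Priya keeps 44 and receives 5.2 × 44 × 7/45 = 35.59 from the shared-resources pool, for a payoff of 79.59.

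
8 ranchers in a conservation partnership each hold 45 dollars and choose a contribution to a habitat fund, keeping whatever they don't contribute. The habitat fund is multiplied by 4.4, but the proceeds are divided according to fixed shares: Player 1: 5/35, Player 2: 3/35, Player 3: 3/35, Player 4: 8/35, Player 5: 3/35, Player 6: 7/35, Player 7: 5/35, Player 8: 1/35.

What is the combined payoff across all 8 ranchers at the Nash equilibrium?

Each unit j contributes comes back to j as 4.4 × (j's share), so j prefers to contribute only if that share exceeds 1/4.4 = 0.2273; otherwise keeping the unit dominates.
Player 4 alone (share 8/35) is above the threshold, contributing 45; the remaining 7 contribute 0. Total contributed: 45.
The habitat fund pays out 4.4 × 45 = 198.00 in total (split across the unequal shares, but the aggregate is all that matters for the group sum).
The 7 free-riders keep 45 each, adding 315. Group total = 315 + 198.00 = 513.00.

513.00 dollars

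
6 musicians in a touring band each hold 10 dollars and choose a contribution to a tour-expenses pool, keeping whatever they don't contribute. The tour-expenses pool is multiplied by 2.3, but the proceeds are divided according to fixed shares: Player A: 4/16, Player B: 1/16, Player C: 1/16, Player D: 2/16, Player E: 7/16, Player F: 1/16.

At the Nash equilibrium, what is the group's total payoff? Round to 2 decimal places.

Each unit j contributes comes back to j as 2.3 × (j's share), so j prefers to contribute only if that share exceeds 1/2.3 = 0.4348; otherwise keeping the unit dominates.
The only share above 0.4348 is Player E's 7/16, contributing 10; the remaining 5 contribute 0. Total contributed: 10.
The tour-expenses pool pays out 2.3 × 10 = 23.00 in total (split across the unequal shares, but the aggregate is all that matters for the group sum).
The 5 free-riders keep 10 each, adding 50. Group total = 50 + 23.00 = 73.00.

73.00 dollars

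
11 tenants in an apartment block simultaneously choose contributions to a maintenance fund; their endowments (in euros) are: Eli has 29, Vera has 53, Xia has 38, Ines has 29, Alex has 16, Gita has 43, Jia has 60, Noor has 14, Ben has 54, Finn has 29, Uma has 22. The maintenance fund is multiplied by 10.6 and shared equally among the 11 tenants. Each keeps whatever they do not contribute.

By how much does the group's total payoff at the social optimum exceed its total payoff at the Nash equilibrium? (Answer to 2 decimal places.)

3715.20 euros

The private return per contributed unit is 10.6/11 = 0.9636 < 1 for every player regardless of endowment, so the Nash equilibrium is zero contribution and the group total is Σ E_j = 29 + 53 + 38 + 29 + 16 + 43 + 60 + 14 + 54 + 29 + 22 = 387.
Each contributed unit returns 10.600 to the group, so the social optimum is full contribution by everyone: group total = 10.600 × 387 = 4102.20.
Efficiency loss = (10.600 − 1) × 387 = 3715.20.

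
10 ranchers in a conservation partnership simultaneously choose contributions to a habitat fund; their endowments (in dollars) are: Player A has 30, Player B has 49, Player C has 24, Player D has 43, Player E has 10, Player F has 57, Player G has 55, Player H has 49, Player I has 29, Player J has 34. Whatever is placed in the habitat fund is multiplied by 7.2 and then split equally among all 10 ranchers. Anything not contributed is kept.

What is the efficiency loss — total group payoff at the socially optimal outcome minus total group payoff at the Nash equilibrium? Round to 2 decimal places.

2356.00 dollars

The private return per contributed unit is 7.2/10 = 0.7200 < 1 for every player regardless of endowment, so the Nash equilibrium is zero contribution and the group total is Σ E_j = 30 + 49 + 24 + 43 + 10 + 57 + 55 + 49 + 29 + 34 = 380.
Each contributed unit returns 7.200 to the group, so the social optimum is full contribution by everyone: group total = 7.200 × 380 = 2736.00.
Efficiency loss = (7.200 − 1) × 380 = 2356.00.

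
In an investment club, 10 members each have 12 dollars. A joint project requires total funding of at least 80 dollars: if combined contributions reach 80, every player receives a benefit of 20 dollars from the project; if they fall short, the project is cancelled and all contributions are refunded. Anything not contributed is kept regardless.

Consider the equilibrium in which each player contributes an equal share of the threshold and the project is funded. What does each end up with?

24 dollars

Equal share of the threshold: 80/10 = 8.
At this profile no one gains by cutting their contribution: any cut drops the total below 80, the project is cancelled, contributions are refunded, and the deviator ends with 12, which is less than 12 − 8 + 20 = 24. Contributing more than 8 just wastes the excess. So contributing exactly 8 is a best response.
Each player's payoff: 12 − 8 + 20 = 24.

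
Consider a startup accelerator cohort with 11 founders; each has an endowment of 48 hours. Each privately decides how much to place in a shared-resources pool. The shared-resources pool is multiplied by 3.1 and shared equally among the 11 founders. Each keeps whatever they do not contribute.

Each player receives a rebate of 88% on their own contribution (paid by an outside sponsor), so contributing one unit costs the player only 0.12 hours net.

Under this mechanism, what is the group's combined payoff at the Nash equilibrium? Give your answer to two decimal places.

2101.44 hours

With the mechanism, a contributed unit returns (3.1/11) / 0.12 = 2.3485 per unit of net cost to the contributor — now above 1 — so contributing fully is weakly dominant for every player.
At the Nash equilibrium everyone contributes 48. Group total payoff = 11 × (48 × 0.88 + 3.1 × 48) = 2101.44.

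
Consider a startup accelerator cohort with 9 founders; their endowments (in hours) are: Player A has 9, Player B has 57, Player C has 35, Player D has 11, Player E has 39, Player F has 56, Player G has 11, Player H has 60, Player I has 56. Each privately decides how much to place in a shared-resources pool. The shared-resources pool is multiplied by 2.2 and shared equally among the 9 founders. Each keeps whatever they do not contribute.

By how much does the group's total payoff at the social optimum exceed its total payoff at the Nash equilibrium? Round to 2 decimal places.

400.80 hours

The private return per contributed unit is 2.2/9 = 0.2444 < 1 for every player regardless of endowment, so the Nash equilibrium is zero contribution and the group total is Σ E_j = 9 + 57 + 35 + 11 + 39 + 56 + 11 + 60 + 56 = 334.
Each contributed unit returns 2.200 to the group, so the social optimum is full contribution by everyone: group total = 2.200 × 334 = 734.80.
Efficiency loss = (2.200 − 1) × 334 = 400.80.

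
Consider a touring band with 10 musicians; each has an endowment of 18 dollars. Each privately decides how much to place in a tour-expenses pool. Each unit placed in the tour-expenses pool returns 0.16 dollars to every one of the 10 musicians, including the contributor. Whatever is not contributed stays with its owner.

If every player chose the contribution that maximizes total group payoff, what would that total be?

288.00 dollars

Each contributed unit returns 1.600 to the group as a whole (0.16 to each of 10 players), which exceeds 1, so the social optimum is full contribution: group total = 1.600 × 180 = 288.00.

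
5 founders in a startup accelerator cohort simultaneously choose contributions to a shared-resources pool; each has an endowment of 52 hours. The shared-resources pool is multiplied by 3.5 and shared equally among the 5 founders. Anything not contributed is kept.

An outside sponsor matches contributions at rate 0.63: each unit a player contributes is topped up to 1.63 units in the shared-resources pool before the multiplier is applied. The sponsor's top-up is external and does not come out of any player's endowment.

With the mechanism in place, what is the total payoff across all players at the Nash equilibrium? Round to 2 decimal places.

1483.30 hours

The effective private return per unit is now 3.5 × 1.63 / 5 = 1.1410 > 1, so every player's dominant strategy flips to full contribution.
So the Nash equilibrium is full contribution by all 5; the group earns 3.5 × 1.63 × 260 = 1483.30.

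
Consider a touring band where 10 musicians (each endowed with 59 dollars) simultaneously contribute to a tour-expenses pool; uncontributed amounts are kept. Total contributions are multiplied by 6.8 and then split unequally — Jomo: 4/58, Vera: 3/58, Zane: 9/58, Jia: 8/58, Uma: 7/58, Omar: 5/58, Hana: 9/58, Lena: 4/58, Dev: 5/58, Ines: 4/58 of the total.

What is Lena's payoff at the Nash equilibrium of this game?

For player j, contributing a unit is worthwhile iff 6.8 × (j's share) ≥ 1, i.e. iff j's share is at least 0.1471.
Zane and Hana are above the threshold, contributing 59 each; the remaining 8 contribute 0. Total contributed: 118.
Lena keeps 59 and receives 6.8 × 118 × 4/58 = 55.34 from the tour-expenses pool, for a payoff of 114.34.

114.34 dollars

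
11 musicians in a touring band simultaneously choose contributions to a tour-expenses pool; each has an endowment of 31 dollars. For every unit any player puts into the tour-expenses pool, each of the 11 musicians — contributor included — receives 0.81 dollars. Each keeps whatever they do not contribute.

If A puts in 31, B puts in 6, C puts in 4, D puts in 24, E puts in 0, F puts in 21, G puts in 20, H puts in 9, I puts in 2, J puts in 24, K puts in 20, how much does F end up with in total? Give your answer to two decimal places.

Total contributed: 31 + 6 + 4 + 24 + 0 + 21 + 20 + 9 + 2 + 24 + 20 = 161.
Each receives 0.81 × 161 = 130.41 from the tour-expenses pool.
F keeps 31 − 21 = 10, so F's payoff is 10 + 130.41 = 140.41.

140.41 dollars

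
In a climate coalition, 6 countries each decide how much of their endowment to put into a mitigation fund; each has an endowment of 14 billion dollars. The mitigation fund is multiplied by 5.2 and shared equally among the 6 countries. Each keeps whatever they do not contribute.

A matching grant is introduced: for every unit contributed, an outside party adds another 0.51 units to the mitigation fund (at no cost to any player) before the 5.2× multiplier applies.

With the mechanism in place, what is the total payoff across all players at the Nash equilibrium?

659.57 billion dollars

The effective private return per unit is now 5.2 × 1.51 / 6 = 1.3087 > 1, so every player's dominant strategy flips to full contribution.
At the Nash equilibrium everyone contributes 14. Group total payoff = 5.2 × 1.51 × 84 = 659.57.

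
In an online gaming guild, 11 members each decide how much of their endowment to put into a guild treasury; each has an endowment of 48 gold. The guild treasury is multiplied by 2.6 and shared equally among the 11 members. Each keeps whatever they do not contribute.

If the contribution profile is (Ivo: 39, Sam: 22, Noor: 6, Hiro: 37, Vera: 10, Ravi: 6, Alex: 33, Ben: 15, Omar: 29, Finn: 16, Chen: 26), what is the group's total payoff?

Total contributed: 39 + 22 + 6 + 37 + 10 + 6 + 33 + 15 + 29 + 16 + 26 = 239; total kept: 11 × 48 − 239 = 289.
The guild treasury pays out 2.6 × 239 = 621.40 in aggregate.
Group total = 289 + 621.40 = 910.40.

910.40 gold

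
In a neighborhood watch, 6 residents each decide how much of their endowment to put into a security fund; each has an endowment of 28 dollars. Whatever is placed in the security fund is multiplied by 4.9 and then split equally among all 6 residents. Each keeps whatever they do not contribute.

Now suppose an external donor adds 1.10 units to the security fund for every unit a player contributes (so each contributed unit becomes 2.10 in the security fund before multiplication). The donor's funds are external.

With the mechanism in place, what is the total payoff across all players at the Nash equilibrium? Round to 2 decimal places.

1728.72 dollars

With the mechanism, a contributed unit returns 4.9 × 2.10 / 6 = 1.7150 per unit of net cost to the contributor — now above 1 — so contributing fully is weakly dominant for every player.
At the Nash equilibrium everyone contributes 28. Group total payoff = 4.9 × 2.10 × 168 = 1728.72.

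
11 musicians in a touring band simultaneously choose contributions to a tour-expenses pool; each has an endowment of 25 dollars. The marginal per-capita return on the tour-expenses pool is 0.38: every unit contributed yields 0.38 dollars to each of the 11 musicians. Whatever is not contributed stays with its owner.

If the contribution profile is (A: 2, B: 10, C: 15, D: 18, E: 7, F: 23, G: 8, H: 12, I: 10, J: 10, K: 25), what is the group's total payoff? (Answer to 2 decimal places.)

Total contributed: 2 + 10 + 15 + 18 + 7 + 23 + 8 + 12 + 10 + 10 + 25 = 140; total kept: 11 × 25 − 140 = 135.
The tour-expenses pool pays out 0.38 × 11 × 140 = 585.20 in aggregate.
Group total = 135 + 585.20 = 720.20.

720.20 dollars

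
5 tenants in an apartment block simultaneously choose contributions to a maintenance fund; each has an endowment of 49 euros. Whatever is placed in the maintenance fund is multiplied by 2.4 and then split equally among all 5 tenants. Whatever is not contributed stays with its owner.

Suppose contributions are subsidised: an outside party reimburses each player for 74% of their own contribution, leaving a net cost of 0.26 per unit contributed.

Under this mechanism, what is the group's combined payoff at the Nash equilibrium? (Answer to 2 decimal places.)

769.30 euros

With the mechanism, a contributed unit returns (2.4/5) / 0.26 = 1.8462 per unit of net cost to the contributor — now above 1 — so contributing fully is weakly dominant for every player.
At the Nash equilibrium everyone contributes 49. Group total payoff = 5 × (49 × 0.74 + 2.4 × 49) = 769.30.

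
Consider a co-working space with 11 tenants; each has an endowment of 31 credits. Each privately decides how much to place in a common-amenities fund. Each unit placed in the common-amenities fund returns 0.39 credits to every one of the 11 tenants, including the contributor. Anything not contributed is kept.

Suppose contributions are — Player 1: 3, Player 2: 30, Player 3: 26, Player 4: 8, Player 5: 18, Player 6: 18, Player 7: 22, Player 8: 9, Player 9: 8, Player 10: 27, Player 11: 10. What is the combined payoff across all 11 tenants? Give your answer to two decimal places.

929.91 credits

Total contributed: 3 + 30 + 26 + 8 + 18 + 18 + 22 + 9 + 8 + 27 + 10 = 179; total kept: 11 × 31 − 179 = 162.
The common-amenities fund pays out 0.39 × 11 × 179 = 767.91 in aggregate.
Group total = 162 + 767.91 = 929.91.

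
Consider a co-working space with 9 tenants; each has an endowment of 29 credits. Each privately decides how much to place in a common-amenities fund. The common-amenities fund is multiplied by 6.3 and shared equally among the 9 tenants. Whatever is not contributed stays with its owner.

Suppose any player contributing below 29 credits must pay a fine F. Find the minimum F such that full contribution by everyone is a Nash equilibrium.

Given the others contribute fully, the best deviation is to contribute 0 (any partial contribution still incurs the fine and gives up units whose private return 0.7000 is below 1).
Deviating from 29 to 0 saves 29 credits but forfeits the deviator's share of the drop in the common-amenities fund: 6.3/9 × 29 = 20.30.
So the deviation gain is 29 − 20.30 = 8.70, and the fine must be at least 8.70 credits to wipe it out.

8.70 credits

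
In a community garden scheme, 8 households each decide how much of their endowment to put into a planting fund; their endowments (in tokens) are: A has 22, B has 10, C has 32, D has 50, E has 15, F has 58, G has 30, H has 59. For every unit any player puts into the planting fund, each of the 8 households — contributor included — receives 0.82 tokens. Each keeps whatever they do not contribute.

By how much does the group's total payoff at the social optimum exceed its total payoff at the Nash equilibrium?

1534.56 tokens

The private return per contributed unit is 0.82 < 1 for everyone, so the Nash equilibrium is zero contribution and the group total is Σ E_j = 22 + 10 + 32 + 50 + 15 + 58 + 30 + 59 = 276.
Each contributed unit returns 6.560 to the group, so the social optimum is full contribution by everyone: group total = 6.560 × 276 = 1810.56.
Efficiency loss = (6.560 − 1) × 276 = 1534.56.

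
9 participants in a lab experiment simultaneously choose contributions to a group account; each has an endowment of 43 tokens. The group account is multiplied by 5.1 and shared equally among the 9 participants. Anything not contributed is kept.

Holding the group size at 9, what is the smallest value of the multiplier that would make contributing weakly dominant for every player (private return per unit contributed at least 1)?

A contributed unit returns (multiplier)/9 to its contributor.
This reaches 1 exactly when the multiplier is 9.

9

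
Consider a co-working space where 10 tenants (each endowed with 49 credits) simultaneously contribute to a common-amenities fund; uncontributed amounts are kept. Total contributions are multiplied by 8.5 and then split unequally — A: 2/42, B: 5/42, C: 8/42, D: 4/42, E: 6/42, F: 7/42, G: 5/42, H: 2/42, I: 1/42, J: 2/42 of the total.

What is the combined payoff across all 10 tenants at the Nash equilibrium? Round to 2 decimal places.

2327.50 credits

Player j's private return per contributed unit is 8.5 × (j's share). Contributing is weakly dominant for j when that share is at least 1/8.5 = 0.1176, and contributing 0 is dominant otherwise.
B, C, E, F and G are above the threshold, contributing 49 each; the remaining 5 contribute 0. Total contributed: 245.
The common-amenities fund pays out 8.5 × 245 = 2082.50 in total (split across the unequal shares, but the aggregate is all that matters for the group sum).
The 5 free-riders keep 49 each, adding 245. Group total = 245 + 2082.50 = 2327.50.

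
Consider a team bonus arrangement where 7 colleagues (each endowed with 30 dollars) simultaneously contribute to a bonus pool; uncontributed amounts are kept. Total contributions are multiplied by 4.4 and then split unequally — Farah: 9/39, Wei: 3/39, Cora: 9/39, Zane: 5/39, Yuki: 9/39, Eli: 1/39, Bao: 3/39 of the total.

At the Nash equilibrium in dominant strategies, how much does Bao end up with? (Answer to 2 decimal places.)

60.46 dollars

Player j's private return per contributed unit is 4.4 × (j's share). Contributing is weakly dominant for j when that share is at least 1/4.4 = 0.2273, and contributing 0 is dominant otherwise.
Farah, Cora and Yuki are above the threshold, contributing 30 each; the remaining 4 contribute 0. Total contributed: 90.
Bao keeps 30 and receives 4.4 × 90 × 3/39 = 30.46 from the bonus pool, for a payoff of 60.46.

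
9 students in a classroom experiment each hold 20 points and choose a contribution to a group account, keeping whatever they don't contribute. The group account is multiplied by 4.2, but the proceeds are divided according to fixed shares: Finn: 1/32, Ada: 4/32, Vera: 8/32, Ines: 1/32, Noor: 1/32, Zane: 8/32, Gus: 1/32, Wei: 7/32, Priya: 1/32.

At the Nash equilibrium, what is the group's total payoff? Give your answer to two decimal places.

308.00 points

Player j's private return per contributed unit is 4.2 × (j's share). Contributing is weakly dominant for j when that share is at least 1/4.2 = 0.2381, and contributing 0 is dominant otherwise.
Vera and Zane clear that bar, contributing 20 each; the remaining 7 contribute 0. Total contributed: 40.
The group account pays out 4.2 × 40 = 168.00 in total (split across the unequal shares, but the aggregate is all that matters for the group sum).
The 7 free-riders keep 20 each, adding 140. Group total = 140 + 168.00 = 308.00.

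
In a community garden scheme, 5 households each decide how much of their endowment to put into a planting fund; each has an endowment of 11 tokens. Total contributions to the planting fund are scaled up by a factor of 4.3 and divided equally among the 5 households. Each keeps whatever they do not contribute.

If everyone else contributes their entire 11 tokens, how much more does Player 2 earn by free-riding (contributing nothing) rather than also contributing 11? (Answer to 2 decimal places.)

1.54 tokens

Switching from a contribution of 11 to 0 lets Player 2 keep an extra 11 tokens, but lowers the planting fund by 11, which costs Player 2 their own share of that drop: 4.3/5 × 11 = 9.46.
Net gain = 11 − 9.46 = 1.54. The private return per contributed unit (0.8600) is below 1, so free-riding is indeed the best response regardless of what the others do.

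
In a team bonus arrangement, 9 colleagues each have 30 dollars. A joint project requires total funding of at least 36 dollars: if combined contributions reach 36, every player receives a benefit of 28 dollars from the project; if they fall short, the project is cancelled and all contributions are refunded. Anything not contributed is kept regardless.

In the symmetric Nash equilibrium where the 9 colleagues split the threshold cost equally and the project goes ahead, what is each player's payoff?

54 dollars

Equal share of the threshold: 36/9 = 4.
At this profile no one gains by cutting their contribution: any cut drops the total below 36, the project is cancelled, contributions are refunded, and the deviator ends with 30, which is less than 30 − 4 + 28 = 54. Contributing more than 4 just wastes the excess. So contributing exactly 4 is a best response.
Each player's payoff: 30 − 4 + 28 = 54.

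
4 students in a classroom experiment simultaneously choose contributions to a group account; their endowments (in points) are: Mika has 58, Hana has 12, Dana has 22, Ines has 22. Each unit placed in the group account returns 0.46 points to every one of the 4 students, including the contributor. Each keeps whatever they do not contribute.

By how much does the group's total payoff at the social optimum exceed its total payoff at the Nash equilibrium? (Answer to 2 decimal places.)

95.76 points

The private return per contributed unit is 0.46 < 1 for everyone, so the Nash equilibrium is zero contribution and the group total is Σ E_j = 58 + 12 + 22 + 22 = 114.
Each contributed unit returns 1.840 to the group, so the social optimum is full contribution by everyone: group total = 1.840 × 114 = 209.76.
Efficiency loss = (1.840 − 1) × 114 = 95.76.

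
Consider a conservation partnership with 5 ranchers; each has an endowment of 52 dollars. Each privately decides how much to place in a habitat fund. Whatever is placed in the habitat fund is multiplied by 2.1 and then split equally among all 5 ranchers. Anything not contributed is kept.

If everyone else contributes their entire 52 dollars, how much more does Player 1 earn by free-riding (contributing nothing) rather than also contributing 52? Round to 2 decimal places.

Switching from a contribution of 52 to 0 lets Player 1 keep an extra 52 dollars, but lowers the habitat fund by 52, which costs Player 1 their own share of that drop: 2.1/5 × 52 = 21.84.
Net gain = 52 − 21.84 = 30.16. The private return per contributed unit (0.4200) is below 1, so free-riding is indeed the best response regardless of what the others do.

30.16 dollars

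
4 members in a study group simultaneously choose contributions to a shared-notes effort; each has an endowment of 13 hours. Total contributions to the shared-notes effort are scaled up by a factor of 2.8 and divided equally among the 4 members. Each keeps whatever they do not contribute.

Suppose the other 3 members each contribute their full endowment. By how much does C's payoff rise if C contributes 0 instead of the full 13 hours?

3.90 hours

Switching from a contribution of 13 to 0 lets C keep an extra 13 hours, but lowers the shared-notes effort by 13, which costs C their own share of that drop: 2.8/4 × 13 = 9.10.
Net gain = 13 − 9.10 = 3.90. The private return per contributed unit (0.7000) is below 1, so free-riding is indeed the best response regardless of what the others do.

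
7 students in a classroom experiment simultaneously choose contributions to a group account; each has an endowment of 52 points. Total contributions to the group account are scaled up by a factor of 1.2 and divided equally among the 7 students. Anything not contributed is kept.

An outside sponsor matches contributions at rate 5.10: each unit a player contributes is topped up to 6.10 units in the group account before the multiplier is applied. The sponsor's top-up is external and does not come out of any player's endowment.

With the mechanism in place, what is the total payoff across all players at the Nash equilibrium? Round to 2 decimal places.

The effective private return per unit is now 1.2 × 6.10 / 7 = 1.0457 > 1, so every player's dominant strategy flips to full contribution.
At the Nash equilibrium everyone contributes 52. Group total payoff = 1.2 × 6.10 × 364 = 2664.48.

2664.48 points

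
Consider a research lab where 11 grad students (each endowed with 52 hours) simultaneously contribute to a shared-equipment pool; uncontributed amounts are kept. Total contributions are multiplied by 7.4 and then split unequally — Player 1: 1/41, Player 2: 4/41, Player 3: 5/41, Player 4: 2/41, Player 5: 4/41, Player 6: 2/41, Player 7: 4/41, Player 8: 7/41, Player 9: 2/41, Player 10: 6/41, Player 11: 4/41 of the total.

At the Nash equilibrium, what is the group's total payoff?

1237.60 hours

A player with share s gets back 7.4·s per unit contributed, so full contribution is dominant for anyone with s > 1/7.4 = 0.1351 and zero contribution is dominant for anyone below.
The shares above 0.1351 belong to Player 8 and Player 10, contributing 52 each; the remaining 9 contribute 0. Total contributed: 104.
The shared-equipment pool pays out 7.4 × 104 = 769.60 in total (split across the unequal shares, but the aggregate is all that matters for the group sum).
The 9 free-riders keep 52 each, adding 468. Group total = 468 + 769.60 = 1237.60.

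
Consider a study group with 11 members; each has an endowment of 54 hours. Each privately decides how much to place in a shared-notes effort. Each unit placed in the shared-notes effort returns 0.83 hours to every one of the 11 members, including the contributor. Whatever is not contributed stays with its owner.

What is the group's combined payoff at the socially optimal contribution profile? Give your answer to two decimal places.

5423.22 hours

Each contributed unit returns 9.130 to the group as a whole (0.83 to each of 11 players), which exceeds 1, so the social optimum is full contribution: group total = 9.130 × 594 = 5423.22.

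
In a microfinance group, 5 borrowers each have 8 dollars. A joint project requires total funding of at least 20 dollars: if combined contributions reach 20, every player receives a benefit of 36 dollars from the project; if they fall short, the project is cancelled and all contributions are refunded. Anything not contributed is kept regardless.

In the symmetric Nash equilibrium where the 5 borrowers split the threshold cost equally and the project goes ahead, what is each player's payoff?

40 dollars

Equal share of the threshold: 20/5 = 4.
At this profile no one gains by cutting their contribution: any cut drops the total below 20, the project is cancelled, contributions are refunded, and the deviator ends with 8, which is less than 8 − 4 + 36 = 40. Contributing more than 4 just wastes the excess. So contributing exactly 4 is a best response.
Each player's payoff: 8 − 4 + 36 = 40.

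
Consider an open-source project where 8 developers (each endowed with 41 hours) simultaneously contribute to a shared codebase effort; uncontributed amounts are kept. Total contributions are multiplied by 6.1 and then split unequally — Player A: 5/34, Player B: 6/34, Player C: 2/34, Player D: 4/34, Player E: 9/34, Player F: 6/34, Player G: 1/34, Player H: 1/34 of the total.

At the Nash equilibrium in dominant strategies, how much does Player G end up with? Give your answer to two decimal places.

63.07 hours

Each unit j contributes comes back to j as 6.1 × (j's share), so j prefers to contribute only if that share exceeds 1/6.1 = 0.1639; otherwise keeping the unit dominates.
Player B, Player E and Player F clear that bar, contributing 41 each; the remaining 5 contribute 0. Total contributed: 123.
Player G keeps 41 and receives 6.1 × 123 × 1/34 = 22.07 from the shared codebase effort, for a payoff of 63.07.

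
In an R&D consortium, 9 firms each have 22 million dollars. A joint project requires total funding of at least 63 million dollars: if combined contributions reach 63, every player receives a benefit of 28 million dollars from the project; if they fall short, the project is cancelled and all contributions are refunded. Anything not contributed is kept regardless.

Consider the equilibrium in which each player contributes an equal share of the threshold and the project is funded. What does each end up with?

Equal share of the threshold: 63/9 = 7.
At this profile no one gains by cutting their contribution: any cut drops the total below 63, the project is cancelled, contributions are refunded, and the deviator ends with 22, which is less than 22 − 7 + 28 = 43. Contributing more than 7 just wastes the excess. So contributing exactly 7 is a best response.
Each player's payoff: 22 − 7 + 28 = 43.

43 million dollars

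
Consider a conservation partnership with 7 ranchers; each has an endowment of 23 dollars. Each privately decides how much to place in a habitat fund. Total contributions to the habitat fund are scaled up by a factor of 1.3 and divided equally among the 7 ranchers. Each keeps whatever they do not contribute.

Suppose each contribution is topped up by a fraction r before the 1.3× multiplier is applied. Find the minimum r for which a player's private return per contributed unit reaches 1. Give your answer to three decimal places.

With matching at rate r, one contributed unit becomes (1 + r) in the habitat fund and returns 1.3 × (1 + r) / 7 to the contributor.
Setting this equal to 1: 1 + r = 7/1.3 = 5.3846.
So the minimum matching rate is r = 5.3846 − 1 = 4.385.

4.385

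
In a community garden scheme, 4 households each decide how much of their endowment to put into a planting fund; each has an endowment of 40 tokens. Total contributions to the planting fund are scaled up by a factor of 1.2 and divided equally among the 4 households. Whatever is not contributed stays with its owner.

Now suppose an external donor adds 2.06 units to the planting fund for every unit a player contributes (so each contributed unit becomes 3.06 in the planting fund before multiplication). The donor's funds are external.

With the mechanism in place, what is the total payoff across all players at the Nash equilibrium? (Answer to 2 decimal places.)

160.00 tokens

With the mechanism, a contributed unit returns 1.2 × 3.06 / 4 = 0.9180 per unit of net cost — still below 1 — so contributing 0 remains dominant for every player.
At the Nash equilibrium no one contributes; group total payoff = 4 × 40 = 160.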